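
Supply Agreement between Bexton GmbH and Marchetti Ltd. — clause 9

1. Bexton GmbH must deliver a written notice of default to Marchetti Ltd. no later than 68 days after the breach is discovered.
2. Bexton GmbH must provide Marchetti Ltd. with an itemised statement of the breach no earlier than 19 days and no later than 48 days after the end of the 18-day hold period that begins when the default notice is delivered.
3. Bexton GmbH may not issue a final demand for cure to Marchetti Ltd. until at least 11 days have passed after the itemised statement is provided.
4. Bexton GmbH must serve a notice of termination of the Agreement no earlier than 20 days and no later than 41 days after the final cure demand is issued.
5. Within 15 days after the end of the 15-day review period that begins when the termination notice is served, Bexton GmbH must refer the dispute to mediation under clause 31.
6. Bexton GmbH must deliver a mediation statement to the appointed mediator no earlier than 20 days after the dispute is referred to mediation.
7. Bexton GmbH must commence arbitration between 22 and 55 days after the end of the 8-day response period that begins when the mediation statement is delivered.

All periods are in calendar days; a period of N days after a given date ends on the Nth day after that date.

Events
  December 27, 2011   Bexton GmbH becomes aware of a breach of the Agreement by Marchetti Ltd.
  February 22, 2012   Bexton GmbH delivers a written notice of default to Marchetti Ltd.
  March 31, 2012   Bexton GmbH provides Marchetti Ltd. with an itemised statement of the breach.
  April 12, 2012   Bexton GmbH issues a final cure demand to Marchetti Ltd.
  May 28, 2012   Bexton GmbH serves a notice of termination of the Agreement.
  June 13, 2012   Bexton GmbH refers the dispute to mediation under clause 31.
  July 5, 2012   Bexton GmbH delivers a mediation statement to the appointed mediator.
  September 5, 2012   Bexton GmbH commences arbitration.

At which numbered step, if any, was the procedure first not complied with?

Step 1: 68 days after December 27, 2011 (when the breach is discovered) is March 4, 2012; completed February 22, 2012, before the deadline.
Step 2: the window is 19–48 days after March 11, 2012 (end of the 18-day hold period, which began when the default notice is delivered on February 22, 2012), so March 30, 2012 through April 28, 2012; March 31, 2012 falls inside that range.
Step 3: the earliest permitted date is 11 days after March 31, 2012 (when the itemised statement is provided), i.e. April 11, 2012; done April 12, 2012, after the minimum wait.
Step 4: the window is 20–41 days after April 12, 2012 (when the final cure demand is issued), so May 2, 2012 through May 23, 2012; done May 28, 2012 — 5 days after the window closed.
That is the first point of non-compliance.

Step 4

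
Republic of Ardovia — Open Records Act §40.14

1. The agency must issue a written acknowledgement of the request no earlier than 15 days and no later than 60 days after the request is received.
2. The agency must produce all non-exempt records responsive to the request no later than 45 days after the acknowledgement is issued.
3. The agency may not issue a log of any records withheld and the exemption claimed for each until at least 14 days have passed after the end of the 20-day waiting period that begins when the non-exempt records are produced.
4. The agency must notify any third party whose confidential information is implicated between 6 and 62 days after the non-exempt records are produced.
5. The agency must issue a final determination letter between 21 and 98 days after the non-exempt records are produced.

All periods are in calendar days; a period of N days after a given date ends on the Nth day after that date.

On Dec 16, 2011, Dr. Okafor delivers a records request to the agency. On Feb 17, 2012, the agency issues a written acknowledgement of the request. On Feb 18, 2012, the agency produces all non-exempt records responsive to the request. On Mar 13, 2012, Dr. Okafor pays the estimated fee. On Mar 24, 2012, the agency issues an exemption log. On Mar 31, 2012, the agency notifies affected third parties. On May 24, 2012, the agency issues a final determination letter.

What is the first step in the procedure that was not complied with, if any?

(1) the permitted window runs from Dec 16, 2011 + 15 = Dec 31, 2011 to Dec 16, 2011 + 60 = Feb 14, 2012; done Feb 17, 2012 — 3 days after the window closed.
That is the first point of non-compliance.

Step 1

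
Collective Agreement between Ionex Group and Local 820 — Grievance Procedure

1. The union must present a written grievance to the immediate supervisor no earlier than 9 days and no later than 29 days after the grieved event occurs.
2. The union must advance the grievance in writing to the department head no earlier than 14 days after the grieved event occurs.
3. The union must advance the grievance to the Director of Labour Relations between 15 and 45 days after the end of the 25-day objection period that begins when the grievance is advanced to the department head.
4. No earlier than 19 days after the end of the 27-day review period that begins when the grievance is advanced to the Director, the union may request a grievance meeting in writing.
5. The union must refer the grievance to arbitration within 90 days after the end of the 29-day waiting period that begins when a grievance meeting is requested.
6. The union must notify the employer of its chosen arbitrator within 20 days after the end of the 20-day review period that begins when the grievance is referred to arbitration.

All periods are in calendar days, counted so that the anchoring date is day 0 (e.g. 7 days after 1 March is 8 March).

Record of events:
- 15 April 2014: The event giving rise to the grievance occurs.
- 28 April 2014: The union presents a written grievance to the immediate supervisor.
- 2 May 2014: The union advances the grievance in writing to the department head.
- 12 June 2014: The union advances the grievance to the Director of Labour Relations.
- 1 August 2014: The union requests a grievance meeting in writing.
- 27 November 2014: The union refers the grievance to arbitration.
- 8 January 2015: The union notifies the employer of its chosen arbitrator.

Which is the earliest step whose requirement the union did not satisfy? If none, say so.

Step 1 — 9 and 29 days from 15 April 2014 (when the grieved event occurs) are 24 April 2014 and 14 May 2014 respectively; 28 April 2014 falls inside that range.
Step 2 — must wait 14 days from 15 April 2014 (when the grieved event occurs), so not before 29 April 2014; done 2 May 2014 — permitted.
Step 3 — 15 and 45 days from 27 May 2014 (end of the 25-day objection period, which began when the grievance is advanced to the department head on 2 May 2014) are 11 June 2014 and 11 July 2014 respectively; done 12 June 2014, which is between those dates.
Step 4 — must wait 19 days from 9 July 2014 (end of the 27-day review period, which began when the grievance is advanced to the Director on 12 June 2014), so not before 28 July 2014; done 1 August 2014, after the minimum wait.
Step 5 — counting 90 days from 30 August 2014 (end of the 29-day waiting period, which began when a grievance meeting is requested on 1 August 2014) gives a deadline of 28 November 2014; done 27 November 2014 — timely.
Step 6 — counting 20 days from 17 December 2014 (end of the 20-day review period, which began when the grievance is referred to arbitration on 27 November 2014) gives a deadline of 6 January 2015; 8 January 2015 misses that deadline by 2 days.

Step 6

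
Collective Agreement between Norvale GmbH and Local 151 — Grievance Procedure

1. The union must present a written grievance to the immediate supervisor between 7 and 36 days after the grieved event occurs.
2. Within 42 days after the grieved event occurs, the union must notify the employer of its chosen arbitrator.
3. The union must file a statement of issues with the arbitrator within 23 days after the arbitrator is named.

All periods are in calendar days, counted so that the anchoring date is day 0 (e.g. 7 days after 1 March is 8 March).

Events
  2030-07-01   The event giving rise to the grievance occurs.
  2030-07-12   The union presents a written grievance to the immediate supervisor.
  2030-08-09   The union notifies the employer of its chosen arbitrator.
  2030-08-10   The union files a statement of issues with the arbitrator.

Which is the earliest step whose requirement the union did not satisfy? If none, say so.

Step 1 — 7 and 36 days from 2030-07-01 (when the grieved event occurs) are 2030-07-08 and 2030-08-06 respectively; done 2030-07-12 — within the window.
Step 2 — counting 42 days from 2030-07-01 (when the grieved event occurs) gives a deadline of 2030-08-12; completed 2030-08-09, before the deadline.
Step 3 — counting 23 days from 2030-08-09 (when the arbitrator is named) gives a deadline of 2030-09-01; 2030-08-10 is within that limit.

None — every step was satisfied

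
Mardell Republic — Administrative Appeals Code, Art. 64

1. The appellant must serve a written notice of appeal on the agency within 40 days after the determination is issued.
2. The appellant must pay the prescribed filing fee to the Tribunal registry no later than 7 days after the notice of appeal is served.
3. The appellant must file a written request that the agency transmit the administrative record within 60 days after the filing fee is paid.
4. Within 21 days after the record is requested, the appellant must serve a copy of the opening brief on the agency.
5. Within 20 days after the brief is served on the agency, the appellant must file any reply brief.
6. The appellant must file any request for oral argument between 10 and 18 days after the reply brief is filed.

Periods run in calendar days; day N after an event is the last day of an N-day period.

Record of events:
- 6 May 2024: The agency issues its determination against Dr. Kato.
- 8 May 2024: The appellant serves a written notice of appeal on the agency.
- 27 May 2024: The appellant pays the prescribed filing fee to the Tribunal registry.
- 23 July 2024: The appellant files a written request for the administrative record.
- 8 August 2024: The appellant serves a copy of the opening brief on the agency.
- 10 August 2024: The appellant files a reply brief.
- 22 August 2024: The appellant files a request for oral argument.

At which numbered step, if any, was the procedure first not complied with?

Step 2

Step 1: 40 days after 6 May 2024 (when the determination is issued) is 15 June 2024; done 8 May 2024 — timely.
Step 2: 7 days after 8 May 2024 (when the notice of appeal is served) is 15 May 2024; 27 May 2024 misses that deadline by 12 days.
The procedure was therefore not followed at step 2.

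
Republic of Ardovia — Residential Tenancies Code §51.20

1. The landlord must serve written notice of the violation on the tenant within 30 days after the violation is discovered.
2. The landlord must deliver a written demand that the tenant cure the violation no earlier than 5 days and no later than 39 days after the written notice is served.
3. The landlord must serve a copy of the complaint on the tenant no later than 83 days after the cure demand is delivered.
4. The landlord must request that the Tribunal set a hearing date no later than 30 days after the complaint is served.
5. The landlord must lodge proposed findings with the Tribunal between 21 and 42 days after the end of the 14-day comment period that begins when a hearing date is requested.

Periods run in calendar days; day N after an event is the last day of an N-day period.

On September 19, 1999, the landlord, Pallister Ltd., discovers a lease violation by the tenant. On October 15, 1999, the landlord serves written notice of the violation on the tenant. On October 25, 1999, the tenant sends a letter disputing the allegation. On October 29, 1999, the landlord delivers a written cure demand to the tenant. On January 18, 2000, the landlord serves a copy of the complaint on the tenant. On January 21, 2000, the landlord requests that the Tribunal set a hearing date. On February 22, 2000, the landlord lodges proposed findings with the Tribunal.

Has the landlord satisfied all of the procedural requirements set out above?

Step 1: 30 days after September 19, 1999 (when the violation is discovered) is October 19, 1999; completed October 15, 1999, before the deadline.
Step 2: the window is 5–39 days after October 15, 1999 (when the written notice is served), so October 20, 1999 through November 23, 1999; done October 29, 1999, which is between those dates.
Step 3: 83 days after October 29, 1999 (when the cure demand is delivered) is January 20, 2000; completed January 18, 2000, before the deadline.
Step 4: 30 days after January 18, 2000 (when the complaint is served) is February 17, 2000; done January 21, 2000 — timely.
Step 5: the window is 21–42 days after February 4, 2000 (end of the 14-day comment period, which began when a hearing date is requested on January 21, 2000), so February 25, 2000 through March 17, 2000; done February 22, 2000 — 3 days before the window opened.
The analysis stops there.

No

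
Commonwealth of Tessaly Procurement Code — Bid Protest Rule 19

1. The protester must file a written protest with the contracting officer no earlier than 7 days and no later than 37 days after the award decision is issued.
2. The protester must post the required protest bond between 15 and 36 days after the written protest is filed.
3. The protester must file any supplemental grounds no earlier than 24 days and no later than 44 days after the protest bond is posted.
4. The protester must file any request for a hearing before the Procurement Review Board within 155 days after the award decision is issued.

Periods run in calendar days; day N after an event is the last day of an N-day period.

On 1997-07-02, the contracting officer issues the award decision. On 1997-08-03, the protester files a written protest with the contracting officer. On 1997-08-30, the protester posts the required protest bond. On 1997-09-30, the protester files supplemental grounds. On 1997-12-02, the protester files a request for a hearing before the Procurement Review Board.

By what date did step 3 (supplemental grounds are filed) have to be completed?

Step 3 runs from 1997-08-30, when the protest bond is posted. The window is 24–44 days after 1997-08-30; it closes on 1997-10-13.

1997-10-13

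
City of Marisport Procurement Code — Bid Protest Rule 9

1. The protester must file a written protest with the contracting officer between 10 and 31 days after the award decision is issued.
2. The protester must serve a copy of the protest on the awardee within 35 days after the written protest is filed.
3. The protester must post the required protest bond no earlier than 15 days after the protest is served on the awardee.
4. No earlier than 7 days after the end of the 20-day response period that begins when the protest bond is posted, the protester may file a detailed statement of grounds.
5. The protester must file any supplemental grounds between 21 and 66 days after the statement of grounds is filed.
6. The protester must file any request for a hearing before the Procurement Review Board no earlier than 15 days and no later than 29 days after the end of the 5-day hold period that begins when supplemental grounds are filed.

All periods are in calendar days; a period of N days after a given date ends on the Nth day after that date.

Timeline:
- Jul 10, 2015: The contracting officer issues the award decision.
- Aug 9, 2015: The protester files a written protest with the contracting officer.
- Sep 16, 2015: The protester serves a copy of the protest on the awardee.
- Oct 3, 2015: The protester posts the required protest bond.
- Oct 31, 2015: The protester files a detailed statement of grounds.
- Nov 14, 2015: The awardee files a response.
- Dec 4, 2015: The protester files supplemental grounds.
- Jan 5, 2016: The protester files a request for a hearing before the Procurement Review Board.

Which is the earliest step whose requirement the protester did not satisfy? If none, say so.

Step 2

Step 1: the window is 10–31 days after Jul 10, 2015 (when the award decision is issued), so Jul 20, 2015 through Aug 10, 2015; done Aug 9, 2015, which is between those dates.
Step 2: 35 days after Aug 9, 2015 (when the written protest is filed) is Sep 13, 2015; Sep 16, 2015 misses that deadline by 3 days.
That is the first point of non-compliance.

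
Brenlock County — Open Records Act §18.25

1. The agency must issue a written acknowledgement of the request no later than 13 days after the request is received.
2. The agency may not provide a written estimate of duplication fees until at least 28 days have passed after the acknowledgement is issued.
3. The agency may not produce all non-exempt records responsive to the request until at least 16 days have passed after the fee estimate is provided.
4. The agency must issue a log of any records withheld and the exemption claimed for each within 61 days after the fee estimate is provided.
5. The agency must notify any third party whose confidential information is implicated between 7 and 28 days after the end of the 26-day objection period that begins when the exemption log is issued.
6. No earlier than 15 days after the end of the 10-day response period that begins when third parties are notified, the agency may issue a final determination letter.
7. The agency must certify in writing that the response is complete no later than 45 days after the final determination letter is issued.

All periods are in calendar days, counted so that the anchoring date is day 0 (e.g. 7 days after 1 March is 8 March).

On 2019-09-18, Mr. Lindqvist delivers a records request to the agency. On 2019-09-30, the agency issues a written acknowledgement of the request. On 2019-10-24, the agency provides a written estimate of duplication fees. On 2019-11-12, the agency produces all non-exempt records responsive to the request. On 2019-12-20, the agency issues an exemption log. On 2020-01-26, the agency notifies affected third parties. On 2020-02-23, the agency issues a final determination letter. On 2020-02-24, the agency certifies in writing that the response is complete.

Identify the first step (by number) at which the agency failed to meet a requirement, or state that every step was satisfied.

Step 2

Step 1: 13 days after 2019-09-18 (when the request is received) is 2019-10-01; completed 2019-09-30, before the deadline.
Step 2: the earliest permitted date is 28 days after 2019-09-30 (when the acknowledgement is issued), i.e. 2019-10-28; acted on 2019-10-24, 4 days prematurely.
That is the first point of non-compliance.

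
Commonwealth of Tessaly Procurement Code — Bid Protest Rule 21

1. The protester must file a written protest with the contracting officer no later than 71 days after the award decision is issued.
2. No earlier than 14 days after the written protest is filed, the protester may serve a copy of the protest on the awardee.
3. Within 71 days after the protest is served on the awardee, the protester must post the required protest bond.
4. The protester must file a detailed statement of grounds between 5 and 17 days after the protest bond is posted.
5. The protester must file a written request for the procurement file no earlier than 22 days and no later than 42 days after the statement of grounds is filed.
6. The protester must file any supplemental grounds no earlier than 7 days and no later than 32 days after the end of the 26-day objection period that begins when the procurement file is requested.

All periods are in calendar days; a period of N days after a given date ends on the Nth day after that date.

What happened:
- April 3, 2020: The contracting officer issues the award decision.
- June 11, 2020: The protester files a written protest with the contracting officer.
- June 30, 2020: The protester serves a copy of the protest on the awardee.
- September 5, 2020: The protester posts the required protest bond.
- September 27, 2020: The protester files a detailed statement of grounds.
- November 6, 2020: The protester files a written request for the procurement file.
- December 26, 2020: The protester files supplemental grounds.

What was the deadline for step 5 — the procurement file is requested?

November 8, 2020

Step 5 runs from September 27, 2020, when the statement of grounds is filed. The window is 22–42 days after September 27, 2020; it closes on November 8, 2020.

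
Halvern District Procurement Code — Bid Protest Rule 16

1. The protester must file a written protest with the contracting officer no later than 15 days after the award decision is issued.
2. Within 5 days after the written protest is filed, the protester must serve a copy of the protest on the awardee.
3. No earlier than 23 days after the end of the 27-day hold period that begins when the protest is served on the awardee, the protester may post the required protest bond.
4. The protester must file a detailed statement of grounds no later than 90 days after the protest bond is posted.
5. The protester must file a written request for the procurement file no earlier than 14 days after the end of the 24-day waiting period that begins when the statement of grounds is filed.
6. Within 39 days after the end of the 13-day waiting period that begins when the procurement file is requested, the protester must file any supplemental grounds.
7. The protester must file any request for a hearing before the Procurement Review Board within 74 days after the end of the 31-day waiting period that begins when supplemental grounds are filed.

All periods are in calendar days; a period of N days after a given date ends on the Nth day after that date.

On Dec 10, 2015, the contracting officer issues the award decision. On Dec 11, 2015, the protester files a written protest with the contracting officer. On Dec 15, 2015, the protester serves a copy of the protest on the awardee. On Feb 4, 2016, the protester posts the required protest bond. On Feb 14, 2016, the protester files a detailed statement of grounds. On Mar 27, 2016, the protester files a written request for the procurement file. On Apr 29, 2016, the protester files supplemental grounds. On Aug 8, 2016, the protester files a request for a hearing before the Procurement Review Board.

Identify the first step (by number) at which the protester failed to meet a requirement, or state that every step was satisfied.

None — every step was satisfied

Step 1: 15 days after Dec 10, 2015 (when the award decision is issued) is Dec 25, 2015; completed Dec 11, 2015, before the deadline.
Step 2: 5 days after Dec 11, 2015 (when the written protest is filed) is Dec 16, 2015; Dec 15, 2015 is within that limit.
Step 3: the earliest permitted date is 23 days after Jan 11, 2016 (end of the 27-day hold period, which began when the protest is served on the awardee on Dec 15, 2015), i.e. Feb 3, 2016; done Feb 4, 2016 — permitted.
Step 4: 90 days after Feb 4, 2016 (when the protest bond is posted) is May 4, 2016; Feb 14, 2016 is within that limit.
Step 5: the earliest permitted date is 14 days after Mar 9, 2016 (end of the 24-day waiting period, which began when the statement of grounds is filed on Feb 14, 2016), i.e. Mar 23, 2016; done Mar 27, 2016, after the minimum wait.
Step 6: 39 days after Apr 9, 2016 (end of the 13-day waiting period, which began when the procurement file is requested on Mar 27, 2016) is May 18, 2016; completed Apr 29, 2016, before the deadline.
Step 7: 74 days after May 30, 2016 (end of the 31-day waiting period, which began when supplemental grounds are filed on Apr 29, 2016) is Aug 12, 2016; Aug 8, 2016 is within that limit.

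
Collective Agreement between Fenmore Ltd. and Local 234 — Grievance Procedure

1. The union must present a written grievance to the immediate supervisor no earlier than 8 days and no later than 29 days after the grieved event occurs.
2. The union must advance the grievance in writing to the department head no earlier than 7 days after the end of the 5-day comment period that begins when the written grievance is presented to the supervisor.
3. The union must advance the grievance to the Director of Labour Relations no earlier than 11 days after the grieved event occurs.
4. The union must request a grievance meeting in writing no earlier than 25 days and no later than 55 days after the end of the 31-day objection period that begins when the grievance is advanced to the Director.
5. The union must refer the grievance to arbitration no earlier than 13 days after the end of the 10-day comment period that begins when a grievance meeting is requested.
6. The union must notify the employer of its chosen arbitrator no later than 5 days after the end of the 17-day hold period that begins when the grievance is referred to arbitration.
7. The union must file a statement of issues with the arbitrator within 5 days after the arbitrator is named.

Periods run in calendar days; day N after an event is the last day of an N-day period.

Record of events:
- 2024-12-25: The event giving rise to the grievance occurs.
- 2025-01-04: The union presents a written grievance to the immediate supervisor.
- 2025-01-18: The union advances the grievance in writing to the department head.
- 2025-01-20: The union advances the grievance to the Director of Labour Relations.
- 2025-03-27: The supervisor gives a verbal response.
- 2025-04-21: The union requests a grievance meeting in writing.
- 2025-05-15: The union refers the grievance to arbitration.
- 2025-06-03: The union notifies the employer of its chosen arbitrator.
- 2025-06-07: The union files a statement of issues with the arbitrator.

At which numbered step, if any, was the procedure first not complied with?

Step 4

Step 1: the window is 8–29 days after 2024-12-25 (when the grieved event occurs), so 2025-01-02 through 2025-01-23; done 2025-01-04 — within the window.
Step 2: the earliest permitted date is 7 days after 2025-01-09 (end of the 5-day comment period, which began when the written grievance is presented to the supervisor on 2025-01-04), i.e. 2025-01-16; done 2025-01-18, after the minimum wait.
Step 3: the earliest permitted date is 11 days after 2024-12-25 (when the grieved event occurs), i.e. 2025-01-05; done 2025-01-20 — permitted.
Step 4: the window is 25–55 days after 2025-02-20 (end of the 31-day objection period, which began when the grievance is advanced to the Director on 2025-01-20), so 2025-03-17 through 2025-04-16; done 2025-04-21 — 5 days after the window closed.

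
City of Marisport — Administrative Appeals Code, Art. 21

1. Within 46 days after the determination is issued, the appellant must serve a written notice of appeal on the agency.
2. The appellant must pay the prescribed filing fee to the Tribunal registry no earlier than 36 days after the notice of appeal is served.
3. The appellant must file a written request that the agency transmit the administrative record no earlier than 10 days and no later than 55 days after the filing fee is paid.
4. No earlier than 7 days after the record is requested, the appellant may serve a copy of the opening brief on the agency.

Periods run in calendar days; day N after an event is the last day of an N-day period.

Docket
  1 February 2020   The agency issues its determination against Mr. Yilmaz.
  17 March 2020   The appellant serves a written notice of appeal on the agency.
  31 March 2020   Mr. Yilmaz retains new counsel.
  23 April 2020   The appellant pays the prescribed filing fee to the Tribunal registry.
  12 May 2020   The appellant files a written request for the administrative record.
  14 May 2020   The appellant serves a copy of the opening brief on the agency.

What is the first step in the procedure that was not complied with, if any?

Step 4

Step 1 — counting 46 days from 1 February 2020 (when the determination is issued) gives a deadline of 18 March 2020; done 17 March 2020 — timely.
Step 2 — must wait 36 days from 17 March 2020 (when the notice of appeal is served), so not before 22 April 2020; 23 April 2020 is on or after that date.
Step 3 — 10 and 55 days from 23 April 2020 (when the filing fee is paid) are 3 May 2020 and 17 June 2020 respectively; done 12 May 2020, which is between those dates.
Step 4 — must wait 7 days from 12 May 2020 (when the record is requested), so not before 19 May 2020; 14 May 2020 is 5 days before the earliest permitted date.
The procedure was therefore not followed at step 4.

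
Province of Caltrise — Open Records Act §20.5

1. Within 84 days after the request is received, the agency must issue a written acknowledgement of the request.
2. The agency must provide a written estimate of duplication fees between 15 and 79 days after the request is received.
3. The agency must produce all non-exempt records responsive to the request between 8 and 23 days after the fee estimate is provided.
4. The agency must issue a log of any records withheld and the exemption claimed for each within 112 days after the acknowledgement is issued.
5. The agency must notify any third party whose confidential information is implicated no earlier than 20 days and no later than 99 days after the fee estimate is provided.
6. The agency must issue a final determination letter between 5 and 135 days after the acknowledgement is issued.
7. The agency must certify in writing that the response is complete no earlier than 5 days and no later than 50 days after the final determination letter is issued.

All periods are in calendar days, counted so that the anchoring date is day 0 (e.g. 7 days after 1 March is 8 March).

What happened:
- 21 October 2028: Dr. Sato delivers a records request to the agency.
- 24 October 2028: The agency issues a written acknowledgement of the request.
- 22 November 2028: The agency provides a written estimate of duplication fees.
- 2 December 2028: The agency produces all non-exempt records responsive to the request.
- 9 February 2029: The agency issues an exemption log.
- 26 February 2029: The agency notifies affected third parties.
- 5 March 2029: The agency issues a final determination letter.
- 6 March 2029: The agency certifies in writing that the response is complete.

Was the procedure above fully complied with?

(1) due by 21 October 2028 + 84 days = 13 January 2029; completed 24 October 2028, before the deadline.
(2) the permitted window runs from 21 October 2028 + 15 = 5 November 2028 to 21 October 2028 + 79 = 8 January 2029; done 22 November 2028 — within the window.
(3) the permitted window runs from 22 November 2028 + 8 = 30 November 2028 to 22 November 2028 + 23 = 15 December 2028; done 2 December 2028, which is between those dates.
(4) due by 24 October 2028 + 112 days = 13 February 2029; 9 February 2029 is within that limit.
(5) the permitted window runs from 22 November 2028 + 20 = 12 December 2028 to 22 November 2028 + 99 = 1 March 2029; done 26 February 2029 — within the window.
(6) the permitted window runs from 24 October 2028 + 5 = 29 October 2028 to 24 October 2028 + 135 = 8 March 2029; 5 March 2029 falls inside that range.
(7) the permitted window runs from 5 March 2029 + 5 = 10 March 2029 to 5 March 2029 + 50 = 24 April 2029; done 6 March 2029 — 4 days before the window opened.

No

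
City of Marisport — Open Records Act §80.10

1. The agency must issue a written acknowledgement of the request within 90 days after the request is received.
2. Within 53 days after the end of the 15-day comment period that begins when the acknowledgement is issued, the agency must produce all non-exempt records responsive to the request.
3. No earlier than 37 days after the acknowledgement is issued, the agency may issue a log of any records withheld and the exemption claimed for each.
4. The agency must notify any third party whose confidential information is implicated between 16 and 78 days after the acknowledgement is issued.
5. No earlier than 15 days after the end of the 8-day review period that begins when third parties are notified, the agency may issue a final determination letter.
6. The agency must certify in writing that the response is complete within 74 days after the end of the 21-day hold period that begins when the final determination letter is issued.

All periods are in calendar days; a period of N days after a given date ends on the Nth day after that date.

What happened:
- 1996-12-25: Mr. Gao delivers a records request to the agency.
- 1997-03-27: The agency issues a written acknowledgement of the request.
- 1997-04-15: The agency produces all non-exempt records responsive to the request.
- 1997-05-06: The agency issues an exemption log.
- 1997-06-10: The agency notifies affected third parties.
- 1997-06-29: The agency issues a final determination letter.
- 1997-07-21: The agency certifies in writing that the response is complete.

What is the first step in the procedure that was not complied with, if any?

Step 1 — counting 90 days from 1996-12-25 (when the request is received) gives a deadline of 1997-03-25; 1997-03-27 misses that deadline by 2 days.
That is the first point of non-compliance.

Step 1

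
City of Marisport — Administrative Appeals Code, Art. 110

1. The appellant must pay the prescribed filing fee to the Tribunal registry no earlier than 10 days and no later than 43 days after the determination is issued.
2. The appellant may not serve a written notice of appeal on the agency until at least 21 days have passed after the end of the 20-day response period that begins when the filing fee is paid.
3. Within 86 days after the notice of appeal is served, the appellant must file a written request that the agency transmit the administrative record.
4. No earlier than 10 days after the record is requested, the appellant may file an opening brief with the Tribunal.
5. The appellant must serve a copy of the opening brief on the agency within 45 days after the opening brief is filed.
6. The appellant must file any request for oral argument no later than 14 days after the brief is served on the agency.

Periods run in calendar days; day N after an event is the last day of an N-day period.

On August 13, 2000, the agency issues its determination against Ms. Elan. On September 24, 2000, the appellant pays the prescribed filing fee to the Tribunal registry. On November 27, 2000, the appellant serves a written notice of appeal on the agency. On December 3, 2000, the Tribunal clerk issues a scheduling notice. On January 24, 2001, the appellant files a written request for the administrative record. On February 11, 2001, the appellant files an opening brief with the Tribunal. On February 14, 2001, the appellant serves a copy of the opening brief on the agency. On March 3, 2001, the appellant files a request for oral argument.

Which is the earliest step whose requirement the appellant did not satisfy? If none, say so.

Step 1 — 10 and 43 days from August 13, 2000 (when the determination is issued) are August 23, 2000 and September 25, 2000 respectively; done September 24, 2000 — within the window.
Step 2 — must wait 21 days from October 14, 2000 (end of the 20-day response period, which began when the filing fee is paid on September 24, 2000), so not before November 4, 2000; done November 27, 2000 — permitted.
Step 3 — counting 86 days from November 27, 2000 (when the notice of appeal is served) gives a deadline of February 21, 2001; done January 24, 2001 — timely.
Step 4 — must wait 10 days from January 24, 2001 (when the record is requested), so not before February 3, 2001; done February 11, 2001 — permitted.
Step 5 — counting 45 days from February 11, 2001 (when the opening brief is filed) gives a deadline of March 28, 2001; completed February 14, 2001, before the deadline.
Step 6 — counting 14 days from February 14, 2001 (when the brief is served on the agency) gives a deadline of February 28, 2001; done March 3, 2001 — 3 days late.

Step 6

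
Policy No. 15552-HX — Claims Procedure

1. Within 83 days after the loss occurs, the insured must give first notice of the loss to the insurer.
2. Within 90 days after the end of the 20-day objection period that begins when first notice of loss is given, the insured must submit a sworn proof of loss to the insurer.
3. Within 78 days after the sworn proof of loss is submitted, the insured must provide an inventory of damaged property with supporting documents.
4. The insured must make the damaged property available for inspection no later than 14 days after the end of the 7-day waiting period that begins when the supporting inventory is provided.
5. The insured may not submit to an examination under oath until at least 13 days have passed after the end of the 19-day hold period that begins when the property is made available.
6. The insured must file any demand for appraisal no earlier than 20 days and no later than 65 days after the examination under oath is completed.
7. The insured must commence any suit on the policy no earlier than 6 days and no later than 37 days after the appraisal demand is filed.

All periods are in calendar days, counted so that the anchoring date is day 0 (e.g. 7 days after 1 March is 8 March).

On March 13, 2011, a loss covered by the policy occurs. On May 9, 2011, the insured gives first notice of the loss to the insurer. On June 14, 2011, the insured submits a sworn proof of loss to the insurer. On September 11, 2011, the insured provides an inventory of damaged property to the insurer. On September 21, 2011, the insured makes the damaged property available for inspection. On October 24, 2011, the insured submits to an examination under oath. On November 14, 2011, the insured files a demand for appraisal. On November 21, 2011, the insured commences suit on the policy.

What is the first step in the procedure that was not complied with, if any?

Step 1 — counting 83 days from March 13, 2011 (when the loss occurs) gives a deadline of June 4, 2011; completed May 9, 2011, before the deadline.
Step 2 — counting 90 days from May 29, 2011 (end of the 20-day objection period, which began when first notice of loss is given on May 9, 2011) gives a deadline of August 27, 2011; June 14, 2011 is within that limit.
Step 3 — counting 78 days from June 14, 2011 (when the sworn proof of loss is submitted) gives a deadline of August 31, 2011; not done until September 11, 2011, 11 days after the deadline.

Step 3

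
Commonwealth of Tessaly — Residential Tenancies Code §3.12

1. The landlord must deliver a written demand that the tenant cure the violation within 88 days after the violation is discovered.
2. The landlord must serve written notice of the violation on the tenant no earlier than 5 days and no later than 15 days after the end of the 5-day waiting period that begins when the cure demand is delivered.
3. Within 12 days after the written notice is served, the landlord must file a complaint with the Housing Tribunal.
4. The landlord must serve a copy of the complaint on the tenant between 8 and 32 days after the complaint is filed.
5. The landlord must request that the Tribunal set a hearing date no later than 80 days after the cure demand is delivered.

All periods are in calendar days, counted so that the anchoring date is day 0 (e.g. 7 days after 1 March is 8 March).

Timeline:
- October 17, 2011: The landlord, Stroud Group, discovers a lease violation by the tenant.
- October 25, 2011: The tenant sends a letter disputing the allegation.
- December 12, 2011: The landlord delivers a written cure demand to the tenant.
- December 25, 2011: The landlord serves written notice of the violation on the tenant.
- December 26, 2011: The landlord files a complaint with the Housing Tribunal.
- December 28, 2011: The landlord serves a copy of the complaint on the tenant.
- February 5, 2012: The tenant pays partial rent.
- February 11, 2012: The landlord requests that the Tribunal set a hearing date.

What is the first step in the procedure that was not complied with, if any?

Step 4

Step 1 — counting 88 days from October 17, 2011 (when the violation is discovered) gives a deadline of January 13, 2012; December 12, 2011 is within that limit.
Step 2 — 5 and 15 days from December 17, 2011 (end of the 5-day waiting period, which began when the cure demand is delivered on December 12, 2011) are December 22, 2011 and January 1, 2012 respectively; done December 25, 2011 — within the window.
Step 3 — counting 12 days from December 25, 2011 (when the written notice is served) gives a deadline of January 6, 2012; December 26, 2011 is within that limit.
Step 4 — 8 and 32 days from December 26, 2011 (when the complaint is filed) are January 3, 2012 and January 27, 2012 respectively; done December 28, 2011 — 6 days before the window opened.
That is the first point of non-compliance.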